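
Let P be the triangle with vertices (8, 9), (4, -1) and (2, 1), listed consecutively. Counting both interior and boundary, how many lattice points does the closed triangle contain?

18

Using the shoelace formula, 2A = |(8·(-1) − 4·9) + (4·1 − 2·(-1)) + (2·9 − 8·1)| = 28, so the area is 14.
Along each edge there are gcd(|Δx|,|Δy|)+1 lattice points, so counting each shared vertex once the boundary has gcd(4,10) + gcd(2,2) + gcd(6,8) = 2+2+2 = 6.
Pick's theorem gives I = A − B/2 + 1 = 14 − 6/2 + 1 = 12, so the closed region contains I + B = 12 + 6 = 18 lattice points.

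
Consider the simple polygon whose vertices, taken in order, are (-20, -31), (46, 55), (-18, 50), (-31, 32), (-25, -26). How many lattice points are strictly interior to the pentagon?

The shoelace formula gives twice the area as |[(-20)·55 − 46·(-31)] + [46·50 − (-18)·55] + [(-18)·32 − (-31)·50] + [(-31)·(-26) − (-25)·32] + [(-25)·(-31) − (-20)·(-26)]| = 6451, so the area is 6451/2.
Along each edge there are gcd(|Δx|,|Δy|)+1 lattice points, so counting each shared vertex once the boundary has gcd(66,86) + gcd(64,5) + gcd(13,18) + gcd(6,58) + gcd(5,5) = 2+1+1+2+5 = 11.
Pick's theorem gives I = A − B/2 + 1 = 6451/2 − 11/2 + 1 = 3221.

3221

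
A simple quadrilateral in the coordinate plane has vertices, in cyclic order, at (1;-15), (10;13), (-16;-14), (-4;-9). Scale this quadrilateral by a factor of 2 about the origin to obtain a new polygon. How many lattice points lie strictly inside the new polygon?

773

Using the shoelace formula, 2A = |(1·13 − 10·(-15)) + (10·(-14) − (-16)·13) + ((-16)·(-9) − (-4)·(-14)) + ((-4)·(-15) − 1·(-9))| = 388, so the area is 194.
Along each edge there are gcd(|Δx|,|Δy|)+1 lattice points, so counting each shared vertex once the boundary has gcd(9,28) + gcd(26,27) + gcd(12,5) + gcd(5,6) = 1+1+1+1 = 4.
Scaling by 2 multiplies the area by 2² = 4 (so the new area is 776) and multiplies the boundary lattice-point count by 2, giving 8.
By Pick's theorem, the interior count of the dilated polygon is 776 − 8/2 + 1 = 773.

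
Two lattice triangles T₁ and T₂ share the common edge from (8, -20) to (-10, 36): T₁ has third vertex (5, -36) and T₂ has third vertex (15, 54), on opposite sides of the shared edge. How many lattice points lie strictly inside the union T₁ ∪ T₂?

The union is the simple quadrilateral with vertices (8, -20), (5, -36), (-10, 36), (15, 54) in order.
Using the shoelace formula, 2A = |[8·(-36) − 5·(-20)] + [5·36 − (-10)·(-36)] + [(-10)·54 − 15·36] + [15·(-20) − 8·54]| = 2180, so the area is 1090.
Summing gcd(|Δx|,|Δy|) over the edges gives the boundary count: gcd(3,16) + gcd(15,72) + gcd(25,18) + gcd(7,74) = 1+3+1+1 = 6.
By Pick's theorem I = A − B/2 + 1 = 1090 − 6/2 + 1 = 1088.

1088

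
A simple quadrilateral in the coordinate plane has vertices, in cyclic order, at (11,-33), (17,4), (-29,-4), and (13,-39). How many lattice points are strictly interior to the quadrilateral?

913

Using the shoelace formula, 2A = |[11·4 − 17·(-33)] + [17·(-4) − (-29)·4] + [(-29)·(-39) − 13·(-4)] + [13·(-33) − 11·(-39)]| = 1836, so the area is 918.
Along each edge there are gcd(|Δx|,|Δy|)+1 lattice points, so counting each shared vertex once the boundary has gcd(6,37) + gcd(46,8) + gcd(42,35) + gcd(2,6) = 1+2+7+2 = 12.
Pick's theorem gives I = A − B/2 + 1 = 918 − 12/2 + 1 = 913.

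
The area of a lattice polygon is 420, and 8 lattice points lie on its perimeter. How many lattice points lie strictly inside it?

From Pick's theorem, I = A − B/2 + 1 = 420 − 8/2 + 1 = 417.

417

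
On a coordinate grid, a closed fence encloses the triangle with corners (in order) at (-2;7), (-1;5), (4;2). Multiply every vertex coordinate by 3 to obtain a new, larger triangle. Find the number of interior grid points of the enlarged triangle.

By the shoelace formula, twice the signed area is |[(-2)·5 − (-1)·7] + [(-1)·2 − 4·5] + [4·7 − (-2)·2]| = 7, so the area is 7/2.
Summing gcd(|Δx|,|Δy|) over the edges gives the boundary count: gcd(1,2) + gcd(5,3) + gcd(6,5) = 1+1+1 = 3.
Scaling by 3 multiplies the area by 3² = 9 (so the new area is 31.5) and multiplies the boundary lattice-point count by 3, giving 9.
By Pick's theorem, the interior count of the dilated polygon is 31.5 − 9/2 + 1 = 28.

28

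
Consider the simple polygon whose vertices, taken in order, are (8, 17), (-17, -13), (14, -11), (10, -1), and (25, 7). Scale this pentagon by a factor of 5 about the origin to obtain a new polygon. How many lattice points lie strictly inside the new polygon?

13901

Using the shoelace formula, 2A = |(8·(-13) − (-17)·17) + ((-17)·(-11) − 14·(-13)) + (14·(-1) − 10·(-11)) + (10·7 − 25·(-1)) + (25·17 − 8·7)| = 1114, so the area is 557.
Along each edge there are gcd(|Δx|,|Δy|)+1 lattice points, so counting each shared vertex once the boundary has gcd(25,30) + gcd(31,2) + gcd(4,10) + gcd(15,8) + gcd(17,10) = 5+1+2+1+1 = 10.
Scaling by 5 multiplies the area by 5² = 25 (so the new area is 13925) and multiplies the boundary lattice-point count by 5, giving 50.
By Pick's theorem, the interior count of the dilated polygon is 13925 − 50/2 + 1 = 13901.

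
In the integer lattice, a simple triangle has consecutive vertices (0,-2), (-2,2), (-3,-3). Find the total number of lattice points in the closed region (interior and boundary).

By the shoelace formula, twice the signed area is |(0·2 − (-2)·(-2)) + ((-2)·(-3) − (-3)·2) + ((-3)·(-2) − 0·(-3))| = 14, so the area is 7.
Summing gcd(|Δx|,|Δy|) over the edges gives the boundary count: gcd(2,4) + gcd(1,5) + gcd(3,1) = 2+1+1 = 4.
Pick's theorem gives I = A − B/2 + 1 = 7 − 4/2 + 1 = 6, so the closed region contains I + B = 6 + 4 = 10 lattice points.

10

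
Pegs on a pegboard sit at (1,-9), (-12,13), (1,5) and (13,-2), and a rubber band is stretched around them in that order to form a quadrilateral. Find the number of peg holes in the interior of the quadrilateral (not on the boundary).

By the shoelace formula, twice the signed area is |(1·13 − (-12)·(-9)) + ((-12)·5 − 1·13) + (1·(-2) − 13·5) + (13·(-9) − 1·(-2))| = 350, so the area is 175.
The number of boundary lattice points is Σ gcd(|Δx|,|Δy|) = gcd(13,22) + gcd(13,8) + gcd(12,7) + gcd(12,7) = 1+1+1+1 = 4.
Pick's theorem gives I = A − B/2 + 1 = 175 − 4/2 + 1 = 174.

174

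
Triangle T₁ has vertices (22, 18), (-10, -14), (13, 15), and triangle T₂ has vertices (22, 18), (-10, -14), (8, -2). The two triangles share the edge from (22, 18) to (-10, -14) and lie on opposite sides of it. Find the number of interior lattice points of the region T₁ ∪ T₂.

187

The union is the simple quadrilateral with vertices (22, 18), (13, 15), (-10, -14), (8, -2) in order.
Using the shoelace formula, 2A = |(22·15 − 13·18) + (13·(-14) − (-10)·15) + ((-10)·(-2) − 8·(-14)) + (8·18 − 22·(-2))| = 384, so the area is 192.
Summing gcd(|Δx|,|Δy|) over the edges gives the boundary count: gcd(9,3) + gcd(23,29) + gcd(18,12) + gcd(14,20) = 3+1+6+2 = 12.
By Pick's theorem I = A − B/2 + 1 = 192 − 12/2 + 1 = 187.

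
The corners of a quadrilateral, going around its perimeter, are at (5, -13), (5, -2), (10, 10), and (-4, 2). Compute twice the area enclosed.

Using the shoelace formula, 2A = |(5·(-2) − 5·(-13)) + (5·10 − 10·(-2)) + (10·2 − (-4)·10) + ((-4)·(-13) − 5·2)| = 227, so the area is 113.5.

227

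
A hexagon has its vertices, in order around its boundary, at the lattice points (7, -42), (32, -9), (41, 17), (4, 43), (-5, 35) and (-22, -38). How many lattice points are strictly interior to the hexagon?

3195

The shoelace formula gives twice the area as |(7·(-9) − 32·(-42)) + (32·17 − 41·(-9)) + (41·43 − 4·17) + (4·35 − (-5)·43) + ((-5)·(-38) − (-22)·35) + ((-22)·(-42) − 7·(-38))| = 6394, so the area is 3197.
Along each edge there are gcd(|Δx|,|Δy|)+1 lattice points, so counting each shared vertex once the boundary has gcd(25,33) + gcd(9,26) + gcd(37,26) + gcd(9,8) + gcd(17,73) + gcd(29,4) = 1+1+1+1+1+1 = 6.
By Pick's theorem A = I + B/2 − 1, so I = 3197 − 6/2 + 1 = 3195.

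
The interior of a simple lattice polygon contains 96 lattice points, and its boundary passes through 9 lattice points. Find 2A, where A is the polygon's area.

199

By Pick's theorem, A = I + B/2 − 1 = 96 + 9/2 − 1 = 199/2.
Hence 2A = 199.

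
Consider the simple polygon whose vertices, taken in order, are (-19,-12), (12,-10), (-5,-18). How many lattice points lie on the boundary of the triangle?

4

Summing gcd(|Δx|,|Δy|) over the edges gives the boundary count: gcd(31,2) + gcd(17,8) + gcd(14,6) = 1+1+2 = 4.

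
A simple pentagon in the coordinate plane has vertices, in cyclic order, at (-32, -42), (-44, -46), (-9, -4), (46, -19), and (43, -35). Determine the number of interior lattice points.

Using the shoelace formula, 2A = |((-32)·(-46) − (-44)·(-42)) + ((-44)·(-4) − (-9)·(-46)) + ((-9)·(-19) − 46·(-4)) + (46·(-35) − 43·(-19)) + (43·(-42) − (-32)·(-35))| = 3978, so the area is 1989.
The number of boundary lattice points is Σ gcd(|Δx|,|Δy|) = gcd(12,4) + gcd(35,42) + gcd(55,15) + gcd(3,16) + gcd(75,7) = 4+7+5+1+1 = 18.
By Pick's theorem A = I + B/2 − 1, so I = 1989 − 18/2 + 1 = 1981.

1981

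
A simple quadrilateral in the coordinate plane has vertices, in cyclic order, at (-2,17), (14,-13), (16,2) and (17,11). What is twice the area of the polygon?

By the shoelace formula, twice the signed area is |[(-2)·(-13) − 14·17] + [14·2 − 16·(-13)] + [16·11 − 17·2] + [17·17 − (-2)·11]| = 477, so the area is 238.5.

477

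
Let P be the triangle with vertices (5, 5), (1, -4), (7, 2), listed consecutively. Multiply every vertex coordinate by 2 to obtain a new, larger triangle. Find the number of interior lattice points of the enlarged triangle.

53

Using the shoelace formula, 2A = |(5·(-4) − 1·5) + (1·2 − 7·(-4)) + (7·5 − 5·2)| = 30, so the area is 15.
Along each edge there are gcd(|Δx|,|Δy|)+1 lattice points, so counting each shared vertex once the boundary has gcd(4,9) + gcd(6,6) + gcd(2,3) = 1+6+1 = 8.
Scaling by 2 multiplies the area by 2² = 4 (so the new area is 60) and multiplies the boundary lattice-point count by 2, giving 16.
By Pick's theorem, the interior count of the dilated polygon is 60 − 16/2 + 1 = 53.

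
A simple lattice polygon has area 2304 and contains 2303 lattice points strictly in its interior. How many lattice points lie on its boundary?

4

Pick's theorem gives A = I + B/2 − 1, so B = 2(A − I + 1) = 2(2304 − 2303 + 1) = 4.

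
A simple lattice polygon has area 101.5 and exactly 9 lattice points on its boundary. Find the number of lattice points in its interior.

Pick's theorem A = I + B/2 − 1 rearranges to I = A − B/2 + 1 = 101.5 − 9/2 + 1 = 98.

98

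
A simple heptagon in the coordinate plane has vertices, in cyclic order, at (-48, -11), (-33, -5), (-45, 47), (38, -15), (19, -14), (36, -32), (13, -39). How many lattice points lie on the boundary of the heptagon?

Summing gcd(|Δx|,|Δy|) over the edges gives the boundary count: gcd(15,6) + gcd(12,52) + gcd(83,62) + gcd(19,1) + gcd(17,18) + gcd(23,7) + gcd(61,28) = 3+4+1+1+1+1+1 = 12.

12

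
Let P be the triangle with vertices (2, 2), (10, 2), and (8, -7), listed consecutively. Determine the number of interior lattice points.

31

By the shoelace formula, twice the signed area is |[2·2 − 10·2] + [10·(-7) − 8·2] + [8·2 − 2·(-7)]| = 72, so the area is 36.
Along each edge there are gcd(|Δx|,|Δy|)+1 lattice points, so counting each shared vertex once the boundary has gcd(8,0) + gcd(2,9) + gcd(6,9) = 8+1+3 = 12.
By Pick's theorem A = I + B/2 − 1, so I = 36 − 12/2 + 1 = 31.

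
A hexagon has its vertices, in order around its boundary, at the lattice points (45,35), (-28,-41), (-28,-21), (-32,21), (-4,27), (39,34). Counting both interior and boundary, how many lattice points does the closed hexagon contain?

2424

Using the shoelace formula, 2A = |(45·(-41) − (-28)·35) + ((-28)·(-21) − (-28)·(-41)) + ((-28)·21 − (-32)·(-21)) + ((-32)·27 − (-4)·21) + ((-4)·34 − 39·27) + (39·35 − 45·34)| = 4819, so the area is 4819/2.
The number of boundary lattice points is Σ gcd(|Δx|,|Δy|) = gcd(73,76) + gcd(0,20) + gcd(4,42) + gcd(28,6) + gcd(43,7) + gcd(6,1) = 1+20+2+2+1+1 = 27.
Pick's theorem gives I = A − B/2 + 1 = 4819/2 − 27/2 + 1 = 2397, so the closed region contains I + B = 2397 + 27 = 2424 lattice points.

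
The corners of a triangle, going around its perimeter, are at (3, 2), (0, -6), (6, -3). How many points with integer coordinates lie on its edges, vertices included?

The number of boundary lattice points is Σ gcd(|Δx|,|Δy|) = gcd(3,8) + gcd(6,3) + gcd(3,5) = 1+3+1 = 5.

5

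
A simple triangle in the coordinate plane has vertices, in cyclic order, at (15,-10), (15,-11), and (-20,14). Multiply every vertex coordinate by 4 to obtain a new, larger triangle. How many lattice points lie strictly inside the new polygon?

267

By the shoelace formula, twice the signed area is |[15·(-11) − 15·(-10)] + [15·14 − (-20)·(-11)] + [(-20)·(-10) − 15·14]| = 35, so the area is 35/2.
The number of boundary lattice points is Σ gcd(|Δx|,|Δy|) = gcd(0,1) + gcd(35,25) + gcd(35,24) = 1+5+1 = 7.
Scaling by 4 multiplies the area by 4² = 16 (so the new area is 280) and multiplies the boundary lattice-point count by 4, giving 28.
By Pick's theorem, the interior count of the dilated polygon is 280 − 28/2 + 1 = 267.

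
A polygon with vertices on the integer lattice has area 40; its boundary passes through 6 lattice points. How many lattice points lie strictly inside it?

38

Pick's theorem A = I + B/2 − 1 rearranges to I = A − B/2 + 1 = 40 − 6/2 + 1 = 38.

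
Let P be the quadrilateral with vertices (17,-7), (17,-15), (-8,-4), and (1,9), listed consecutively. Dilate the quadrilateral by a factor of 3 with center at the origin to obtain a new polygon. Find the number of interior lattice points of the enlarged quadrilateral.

2446

The shoelace formula gives twice the area as |(17·(-15) − 17·(-7)) + (17·(-4) − (-8)·(-15)) + ((-8)·9 − 1·(-4)) + (1·(-7) − 17·9)| = 552, so the area is 276.
Along each edge there are gcd(|Δx|,|Δy|)+1 lattice points, so counting each shared vertex once the boundary has gcd(0,8) + gcd(25,11) + gcd(9,13) + gcd(16,16) = 8+1+1+16 = 26.
Scaling by 3 multiplies the area by 3² = 9 (so the new area is 2484) and multiplies the boundary lattice-point count by 3, giving 78.
By Pick's theorem, the interior count of the dilated polygon is 2484 − 78/2 + 1 = 2446.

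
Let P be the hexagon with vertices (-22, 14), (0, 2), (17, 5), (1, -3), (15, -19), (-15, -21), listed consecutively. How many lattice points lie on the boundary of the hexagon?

The number of boundary lattice points is Σ gcd(|Δx|,|Δy|) = gcd(22,12) + gcd(17,3) + gcd(16,8) + gcd(14,16) + gcd(30,2) + gcd(7,35) = 2+1+8+2+2+7 = 22.

22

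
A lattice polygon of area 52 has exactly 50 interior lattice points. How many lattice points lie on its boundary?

Pick's theorem gives A = I + B/2 − 1, so B = 2(A − I + 1) = 2(52 − 50 + 1) = 6.

6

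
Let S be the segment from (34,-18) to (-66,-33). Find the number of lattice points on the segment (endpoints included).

The number of lattice points on a segment between lattice points is gcd(|Δx|,|Δy|) + 1 = gcd(100,15) + 1 = 5 + 1 = 6.

6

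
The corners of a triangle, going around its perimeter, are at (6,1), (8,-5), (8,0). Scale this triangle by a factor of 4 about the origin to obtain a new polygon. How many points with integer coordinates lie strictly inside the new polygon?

65

By the shoelace formula, twice the signed area is |(6·(-5) − 8·1) + (8·0 − 8·(-5)) + (8·1 − 6·0)| = 10, so the area is 5.
Along each edge there are gcd(|Δx|,|Δy|)+1 lattice points, so counting each shared vertex once the boundary has gcd(2,6) + gcd(0,5) + gcd(2,1) = 2+5+1 = 8.
Scaling by 4 multiplies the area by 4² = 16 (so the new area is 80) and multiplies the boundary lattice-point count by 4, giving 32.
By Pick's theorem, the interior count of the dilated polygon is 80 − 32/2 + 1 = 65.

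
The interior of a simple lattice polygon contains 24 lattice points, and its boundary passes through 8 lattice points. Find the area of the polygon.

27

By Pick's theorem, A = I + B/2 − 1 = 24 + 8/2 − 1 = 27.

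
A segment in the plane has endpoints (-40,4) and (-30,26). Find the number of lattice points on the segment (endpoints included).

The number of lattice points on a segment between lattice points is gcd(|Δx|,|Δy|) + 1 = gcd(10,22) + 1 = 2 + 1 = 3.

3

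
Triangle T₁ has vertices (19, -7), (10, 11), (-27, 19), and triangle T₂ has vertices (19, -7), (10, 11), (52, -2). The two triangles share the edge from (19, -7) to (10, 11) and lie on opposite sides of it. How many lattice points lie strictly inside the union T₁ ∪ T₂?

615

The union is the simple quadrilateral with vertices (19, -7), (-27, 19), (10, 11), (52, -2) in order.
The shoelace formula gives twice the area as |(19·19 − (-27)·(-7)) + ((-27)·11 − 10·19) + (10·(-2) − 52·11) + (52·(-7) − 19·(-2))| = 1233, so the area is 1233/2.
The number of boundary lattice points is Σ gcd(|Δx|,|Δy|) = gcd(46,26) + gcd(37,8) + gcd(42,13) + gcd(33,5) = 2+1+1+1 = 5.
By Pick's theorem I = A − B/2 + 1 = 1233/2 − 5/2 + 1 = 615.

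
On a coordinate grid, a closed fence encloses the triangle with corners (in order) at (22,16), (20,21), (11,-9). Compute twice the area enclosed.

105

The shoelace formula gives twice the area as |(22·21 − 20·16) + (20·(-9) − 11·21) + (11·16 − 22·(-9))| = 105, so the area is 52.5.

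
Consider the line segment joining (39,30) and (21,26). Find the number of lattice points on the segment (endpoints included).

The number of lattice points on a segment between lattice points is gcd(|Δx|,|Δy|) + 1 = gcd(18,4) + 1 = 2 + 1 = 3.

3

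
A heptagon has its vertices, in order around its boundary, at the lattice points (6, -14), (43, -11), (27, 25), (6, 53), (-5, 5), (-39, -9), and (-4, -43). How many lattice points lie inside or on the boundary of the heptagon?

2849

Using the shoelace formula, 2A = |[6·(-11) − 43·(-14)] + [43·25 − 27·(-11)] + [27·53 − 6·25] + [6·5 − (-5)·53] + [(-5)·(-9) − (-39)·5] + [(-39)·(-43) − (-4)·(-9)] + [(-4)·(-14) − 6·(-43)]| = 5679, so the area is 5679/2.
The number of boundary lattice points is Σ gcd(|Δx|,|Δy|) = gcd(37,3) + gcd(16,36) + gcd(21,28) + gcd(11,48) + gcd(34,14) + gcd(35,34) + gcd(10,29) = 1+4+7+1+2+1+1 = 17.
Pick's theorem gives I = A − B/2 + 1 = 5679/2 − 17/2 + 1 = 2832, so the closed region contains I + B = 2832 + 17 = 2849 lattice points.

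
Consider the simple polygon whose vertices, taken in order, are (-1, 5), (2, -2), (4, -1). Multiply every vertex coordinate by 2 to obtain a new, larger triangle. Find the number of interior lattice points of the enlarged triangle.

By the shoelace formula, twice the signed area is |((-1)·(-2) − 2·5) + (2·(-1) − 4·(-2)) + (4·5 − (-1)·(-1))| = 17, so the area is 17/2.
Along each edge there are gcd(|Δx|,|Δy|)+1 lattice points, so counting each shared vertex once the boundary has gcd(3,7) + gcd(2,1) + gcd(5,6) = 1+1+1 = 3.
Scaling by 2 multiplies the area by 2² = 4 (so the new area is 34) and multiplies the boundary lattice-point count by 2, giving 6.
By Pick's theorem, the interior count of the dilated polygon is 34 − 6/2 + 1 = 32.

32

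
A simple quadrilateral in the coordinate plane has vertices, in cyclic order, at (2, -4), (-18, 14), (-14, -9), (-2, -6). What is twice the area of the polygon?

The shoelace formula gives twice the area as |(2·14 − (-18)·(-4)) + ((-18)·(-9) − (-14)·14) + ((-14)·(-6) − (-2)·(-9)) + ((-2)·(-4) − 2·(-6))| = 400, so the area is 200.

400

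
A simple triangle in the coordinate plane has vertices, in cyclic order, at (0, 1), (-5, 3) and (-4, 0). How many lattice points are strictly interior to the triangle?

6

By the shoelace formula, twice the signed area is |(0·3 − (-5)·1) + ((-5)·0 − (-4)·3) + ((-4)·1 − 0·0)| = 13, so the area is 6.5.
The number of boundary lattice points is Σ gcd(|Δx|,|Δy|) = gcd(5,2) + gcd(1,3) + gcd(4,1) = 1+1+1 = 3.
By Pick's theorem A = I + B/2 − 1, so I = 6.5 − 3/2 + 1 = 6.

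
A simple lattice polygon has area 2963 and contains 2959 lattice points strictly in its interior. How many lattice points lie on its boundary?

10

Pick's theorem gives A = I + B/2 − 1, so B = 2(A − I + 1) = 2(2963 − 2959 + 1) = 10.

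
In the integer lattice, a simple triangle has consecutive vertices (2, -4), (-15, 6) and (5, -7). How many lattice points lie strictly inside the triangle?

9

Using the shoelace formula, 2A = |(2·6 − (-15)·(-4)) + ((-15)·(-7) − 5·6) + (5·(-4) − 2·(-7))| = 21, so the area is 10.5.
The number of boundary lattice points is Σ gcd(|Δx|,|Δy|) = gcd(17,10) + gcd(20,13) + gcd(3,3) = 1+1+3 = 5.
By Pick's theorem A = I + B/2 − 1, so I = 10.5 − 5/2 + 1 = 9.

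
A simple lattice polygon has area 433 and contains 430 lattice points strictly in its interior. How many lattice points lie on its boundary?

8

Pick's theorem gives A = I + B/2 − 1, so B = 2(A − I + 1) = 2(433 − 430 + 1) = 8.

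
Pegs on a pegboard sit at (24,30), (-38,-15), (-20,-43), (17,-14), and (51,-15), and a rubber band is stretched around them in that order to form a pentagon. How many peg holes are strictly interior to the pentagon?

The shoelace formula gives twice the area as |(24·(-15) − (-38)·30) + ((-38)·(-43) − (-20)·(-15)) + ((-20)·(-14) − 17·(-43)) + (17·(-15) − 51·(-14)) + (51·30 − 24·(-15))| = 5474, so the area is 2737.
The number of boundary lattice points is Σ gcd(|Δx|,|Δy|) = gcd(62,45) + gcd(18,28) + gcd(37,29) + gcd(34,1) + gcd(27,45) = 1+2+1+1+9 = 14.
Pick's theorem gives I = A − B/2 + 1 = 2737 − 14/2 + 1 = 2731.

2731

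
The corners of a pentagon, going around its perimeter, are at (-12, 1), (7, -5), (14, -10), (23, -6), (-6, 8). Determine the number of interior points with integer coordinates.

217

By the shoelace formula, twice the signed area is |[(-12)·(-5) − 7·1] + [7·(-10) − 14·(-5)] + [14·(-6) − 23·(-10)] + [23·8 − (-6)·(-6)] + [(-6)·1 − (-12)·8]| = 437, so the area is 218.5.
Along each edge there are gcd(|Δx|,|Δy|)+1 lattice points, so counting each shared vertex once the boundary has gcd(19,6) + gcd(7,5) + gcd(9,4) + gcd(29,14) + gcd(6,7) = 1+1+1+1+1 = 5.
Pick's theorem gives I = A − B/2 + 1 = 218.5 − 5/2 + 1 = 217.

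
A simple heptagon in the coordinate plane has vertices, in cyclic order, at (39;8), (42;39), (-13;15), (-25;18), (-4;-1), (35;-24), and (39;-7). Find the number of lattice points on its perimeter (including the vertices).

23

The number of boundary lattice points is Σ gcd(|Δx|,|Δy|) = gcd(3,31) + gcd(55,24) + gcd(12,3) + gcd(21,19) + gcd(39,23) + gcd(4,17) + gcd(0,15) = 1+1+3+1+1+1+15 = 23.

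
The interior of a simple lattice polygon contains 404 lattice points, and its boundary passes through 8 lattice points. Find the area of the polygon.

407

Pick's theorem states A = I + B/2 − 1, so A = 404 + 8/2 − 1 = 407.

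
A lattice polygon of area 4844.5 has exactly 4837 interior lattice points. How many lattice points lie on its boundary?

Pick's theorem gives A = I + B/2 − 1, so B = 2(A − I + 1) = 2(4844.5 − 4837 + 1) = 17.

17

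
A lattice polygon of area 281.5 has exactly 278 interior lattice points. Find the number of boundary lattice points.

Pick's theorem gives A = I + B/2 − 1, so B = 2(A − I + 1) = 2(281.5 − 278 + 1) = 9.

9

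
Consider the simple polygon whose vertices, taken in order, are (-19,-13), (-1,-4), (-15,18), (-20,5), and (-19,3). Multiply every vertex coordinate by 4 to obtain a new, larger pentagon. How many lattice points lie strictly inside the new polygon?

The shoelace formula gives twice the area as |((-19)·(-4) − (-1)·(-13)) + ((-1)·18 − (-15)·(-4)) + ((-15)·5 − (-20)·18) + ((-20)·3 − (-19)·5) + ((-19)·(-13) − (-19)·3)| = 609, so the area is 609/2.
Along each edge there are gcd(|Δx|,|Δy|)+1 lattice points, so counting each shared vertex once the boundary has gcd(18,9) + gcd(14,22) + gcd(5,13) + gcd(1,2) + gcd(0,16) = 9+2+1+1+16 = 29.
Scaling by 4 multiplies the area by 4² = 16 (so the new area is 4872) and multiplies the boundary lattice-point count by 4, giving 116.
By Pick's theorem, the interior count of the dilated polygon is 4872 − 116/2 + 1 = 4815.

4815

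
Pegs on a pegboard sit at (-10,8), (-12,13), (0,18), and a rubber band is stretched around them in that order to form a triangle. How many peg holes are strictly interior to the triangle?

30

By the shoelace formula, twice the signed area is |[(-10)·13 − (-12)·8] + [(-12)·18 − 0·13] + [0·8 − (-10)·18]| = 70, so the area is 35.
Along each edge there are gcd(|Δx|,|Δy|)+1 lattice points, so counting each shared vertex once the boundary has gcd(2,5) + gcd(12,5) + gcd(10,10) = 1+1+10 = 12.
By Pick's theorem A = I + B/2 − 1, so I = 35 − 12/2 + 1 = 30.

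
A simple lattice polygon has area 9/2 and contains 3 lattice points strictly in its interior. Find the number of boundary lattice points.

5

Pick's theorem gives A = I + B/2 − 1, so B = 2(A − I + 1) = 2(9/2 − 3 + 1) = 5.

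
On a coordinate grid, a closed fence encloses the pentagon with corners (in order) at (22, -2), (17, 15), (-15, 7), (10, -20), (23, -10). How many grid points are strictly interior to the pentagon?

Using the shoelace formula, 2A = |(22·15 − 17·(-2)) + (17·7 − (-15)·15) + ((-15)·(-20) − 10·7) + (10·(-10) − 23·(-20)) + (23·(-2) − 22·(-10))| = 1472, so the area is 736.
Along each edge there are gcd(|Δx|,|Δy|)+1 lattice points, so counting each shared vertex once the boundary has gcd(5,17) + gcd(32,8) + gcd(25,27) + gcd(13,10) + gcd(1,8) = 1+8+1+1+1 = 12.
Pick's theorem gives I = A − B/2 + 1 = 736 − 12/2 + 1 = 731.

731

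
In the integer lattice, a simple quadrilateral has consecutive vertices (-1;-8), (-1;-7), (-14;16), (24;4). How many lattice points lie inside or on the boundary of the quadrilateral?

375

By the shoelace formula, twice the signed area is |[(-1)·(-7) − (-1)·(-8)] + [(-1)·16 − (-14)·(-7)] + [(-14)·4 − 24·16] + [24·(-8) − (-1)·4]| = 743, so the area is 371.5.
Summing gcd(|Δx|,|Δy|) over the edges gives the boundary count: gcd(0,1) + gcd(13,23) + gcd(38,12) + gcd(25,12) = 1+1+2+1 = 5.
Pick's theorem gives I = A − B/2 + 1 = 371.5 − 5/2 + 1 = 370, so the closed region contains I + B = 370 + 5 = 375 lattice points.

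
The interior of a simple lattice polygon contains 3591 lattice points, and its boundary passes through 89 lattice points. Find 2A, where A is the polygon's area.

By Pick's theorem, A = I + B/2 − 1 = 3591 + 89/2 − 1 = 7269/2.
Hence 2A = 7269.

7269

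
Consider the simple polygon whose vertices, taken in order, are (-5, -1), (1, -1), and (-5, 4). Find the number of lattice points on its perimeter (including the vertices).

12

The number of boundary lattice points is Σ gcd(|Δx|,|Δy|) = gcd(6,0) + gcd(6,5) + gcd(0,5) = 6+1+5 = 12.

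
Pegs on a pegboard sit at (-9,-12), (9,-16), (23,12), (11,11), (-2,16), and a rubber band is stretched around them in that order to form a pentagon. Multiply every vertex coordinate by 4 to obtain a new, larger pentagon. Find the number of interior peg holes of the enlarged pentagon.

The shoelace formula gives twice the area as |((-9)·(-16) − 9·(-12)) + (9·12 − 23·(-16)) + (23·11 − 11·12) + (11·16 − (-2)·11) + ((-2)·(-12) − (-9)·16)| = 1215, so the area is 607.5.
The number of boundary lattice points is Σ gcd(|Δx|,|Δy|) = gcd(18,4) + gcd(14,28) + gcd(12,1) + gcd(13,5) + gcd(7,28) = 2+14+1+1+7 = 25.
Scaling by 4 multiplies the area by 4² = 16 (so the new area is 9720) and multiplies the boundary lattice-point count by 4, giving 100.
By Pick's theorem, the interior count of the dilated polygon is 9720 − 100/2 + 1 = 9671.

9671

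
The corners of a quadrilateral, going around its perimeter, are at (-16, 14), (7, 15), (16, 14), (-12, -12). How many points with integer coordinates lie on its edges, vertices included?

The number of boundary lattice points is Σ gcd(|Δx|,|Δy|) = gcd(23,1) + gcd(9,1) + gcd(28,26) + gcd(4,26) = 1+1+2+2 = 6.

6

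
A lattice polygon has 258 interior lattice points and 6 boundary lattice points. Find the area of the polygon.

By Pick's theorem, A = I + B/2 − 1 = 258 + 6/2 − 1 = 260.

260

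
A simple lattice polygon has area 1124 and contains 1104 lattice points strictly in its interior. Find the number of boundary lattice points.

42

Pick's theorem gives A = I + B/2 − 1, so B = 2(A − I + 1) = 2(1124 − 1104 + 1) = 42.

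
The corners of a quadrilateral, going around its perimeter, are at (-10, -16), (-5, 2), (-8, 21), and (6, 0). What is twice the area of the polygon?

411

The shoelace formula gives twice the area as |((-10)·2 − (-5)·(-16)) + ((-5)·21 − (-8)·2) + ((-8)·0 − 6·21) + (6·(-16) − (-10)·0)| = 411, so the area is 411/2.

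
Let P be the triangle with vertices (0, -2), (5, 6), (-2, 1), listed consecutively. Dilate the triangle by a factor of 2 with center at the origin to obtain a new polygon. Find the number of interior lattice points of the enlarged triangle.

60

By the shoelace formula, twice the signed area is |(0·6 − 5·(-2)) + (5·1 − (-2)·6) + ((-2)·(-2) − 0·1)| = 31, so the area is 15.5.
Along each edge there are gcd(|Δx|,|Δy|)+1 lattice points, so counting each shared vertex once the boundary has gcd(5,8) + gcd(7,5) + gcd(2,3) = 1+1+1 = 3.
Scaling by 2 multiplies the area by 2² = 4 (so the new area is 62) and multiplies the boundary lattice-point count by 2, giving 6.
By Pick's theorem, the interior count of the dilated polygon is 62 − 6/2 + 1 = 60.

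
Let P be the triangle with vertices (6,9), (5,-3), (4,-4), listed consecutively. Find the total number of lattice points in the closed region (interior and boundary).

The shoelace formula gives twice the area as |(6·(-3) − 5·9) + (5·(-4) − 4·(-3)) + (4·9 − 6·(-4))| = 11, so the area is 11/2.
Summing gcd(|Δx|,|Δy|) over the edges gives the boundary count: gcd(1,12) + gcd(1,1) + gcd(2,13) = 1+1+1 = 3.
Pick's theorem gives I = A − B/2 + 1 = 11/2 − 3/2 + 1 = 5, so the closed region contains I + B = 5 + 3 = 8 lattice points.

8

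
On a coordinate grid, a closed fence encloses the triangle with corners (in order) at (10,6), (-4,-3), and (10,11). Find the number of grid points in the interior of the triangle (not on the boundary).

26

The shoelace formula gives twice the area as |(10·(-3) − (-4)·6) + ((-4)·11 − 10·(-3)) + (10·6 − 10·11)| = 70, so the area is 35.
The number of boundary lattice points is Σ gcd(|Δx|,|Δy|) = gcd(14,9) + gcd(14,14) + gcd(0,5) = 1+14+5 = 20.
Pick's theorem gives I = A − B/2 + 1 = 35 − 20/2 + 1 = 26.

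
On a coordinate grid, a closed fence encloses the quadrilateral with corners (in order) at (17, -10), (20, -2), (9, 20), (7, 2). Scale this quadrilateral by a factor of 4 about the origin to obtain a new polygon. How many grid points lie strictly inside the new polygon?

2833

By the shoelace formula, twice the signed area is |(17·(-2) − 20·(-10)) + (20·20 − 9·(-2)) + (9·2 − 7·20) + (7·(-10) − 17·2)| = 358, so the area is 179.
Summing gcd(|Δx|,|Δy|) over the edges gives the boundary count: gcd(3,8) + gcd(11,22) + gcd(2,18) + gcd(10,12) = 1+11+2+2 = 16.
Scaling by 4 multiplies the area by 4² = 16 (so the new area is 2864) and multiplies the boundary lattice-point count by 4, giving 64.
By Pick's theorem, the interior count of the dilated polygon is 2864 − 64/2 + 1 = 2833.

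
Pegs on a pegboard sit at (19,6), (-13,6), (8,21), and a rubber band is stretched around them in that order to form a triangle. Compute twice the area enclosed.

480

Using the shoelace formula, 2A = |[19·6 − (-13)·6] + [(-13)·21 − 8·6] + [8·6 − 19·21]| = 480, so the area is 240.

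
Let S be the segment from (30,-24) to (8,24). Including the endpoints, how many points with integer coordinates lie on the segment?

3

The number of lattice points on a segment between lattice points is gcd(|Δx|,|Δy|) + 1 = gcd(22,48) + 1 = 2 + 1 = 3.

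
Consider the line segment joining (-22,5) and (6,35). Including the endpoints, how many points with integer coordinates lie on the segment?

3

The number of lattice points on a segment between lattice points is gcd(|Δx|,|Δy|) + 1 = gcd(28,30) + 1 = 2 + 1 = 3.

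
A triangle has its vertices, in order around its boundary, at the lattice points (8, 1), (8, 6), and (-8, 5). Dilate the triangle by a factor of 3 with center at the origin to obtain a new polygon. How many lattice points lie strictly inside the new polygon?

346

Using the shoelace formula, 2A = |[8·6 − 8·1] + [8·5 − (-8)·6] + [(-8)·1 − 8·5]| = 80, so the area is 40.
Along each edge there are gcd(|Δx|,|Δy|)+1 lattice points, so counting each shared vertex once the boundary has gcd(0,5) + gcd(16,1) + gcd(16,4) = 5+1+4 = 10.
Scaling by 3 multiplies the area by 3² = 9 (so the new area is 360) and multiplies the boundary lattice-point count by 3, giving 30.
By Pick's theorem, the interior count of the dilated polygon is 360 − 30/2 + 1 = 346.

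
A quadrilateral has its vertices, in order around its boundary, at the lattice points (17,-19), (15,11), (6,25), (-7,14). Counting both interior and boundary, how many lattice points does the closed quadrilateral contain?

472

The shoelace formula gives twice the area as |(17·11 − 15·(-19)) + (15·25 − 6·11) + (6·14 − (-7)·25) + ((-7)·(-19) − 17·14)| = 935, so the area is 935/2.
The number of boundary lattice points is Σ gcd(|Δx|,|Δy|) = gcd(2,30) + gcd(9,14) + gcd(13,11) + gcd(24,33) = 2+1+1+3 = 7.
Pick's theorem gives I = A − B/2 + 1 = 935/2 − 7/2 + 1 = 465, so the closed region contains I + B = 465 + 7 = 472 lattice points.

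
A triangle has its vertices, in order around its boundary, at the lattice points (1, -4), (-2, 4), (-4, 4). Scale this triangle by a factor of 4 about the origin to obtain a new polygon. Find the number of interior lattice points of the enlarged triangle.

Using the shoelace formula, 2A = |(1·4 − (-2)·(-4)) + ((-2)·4 − (-4)·4) + ((-4)·(-4) − 1·4)| = 16, so the area is 8.
Summing gcd(|Δx|,|Δy|) over the edges gives the boundary count: gcd(3,8) + gcd(2,0) + gcd(5,8) = 1+2+1 = 4.
Scaling by 4 multiplies the area by 4² = 16 (so the new area is 128) and multiplies the boundary lattice-point count by 4, giving 16.
By Pick's theorem, the interior count of the dilated polygon is 128 − 16/2 + 1 = 121.

121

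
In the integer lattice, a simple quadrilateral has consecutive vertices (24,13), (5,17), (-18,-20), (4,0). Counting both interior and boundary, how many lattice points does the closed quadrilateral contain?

344

By the shoelace formula, twice the signed area is |(24·17 − 5·13) + (5·(-20) − (-18)·17) + ((-18)·0 − 4·(-20)) + (4·13 − 24·0)| = 681, so the area is 681/2.
Summing gcd(|Δx|,|Δy|) over the edges gives the boundary count: gcd(19,4) + gcd(23,37) + gcd(22,20) + gcd(20,13) = 1+1+2+1 = 5.
Pick's theorem gives I = A − B/2 + 1 = 681/2 − 5/2 + 1 = 339, so the closed region contains I + B = 339 + 5 = 344 lattice points.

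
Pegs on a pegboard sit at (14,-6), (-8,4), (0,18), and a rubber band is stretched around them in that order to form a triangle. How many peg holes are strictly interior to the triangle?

The shoelace formula gives twice the area as |(14·4 − (-8)·(-6)) + ((-8)·18 − 0·4) + (0·(-6) − 14·18)| = 388, so the area is 194.
Along each edge there are gcd(|Δx|,|Δy|)+1 lattice points, so counting each shared vertex once the boundary has gcd(22,10) + gcd(8,14) + gcd(14,24) = 2+2+2 = 6.
Pick's theorem gives I = A − B/2 + 1 = 194 − 6/2 + 1 = 192.

192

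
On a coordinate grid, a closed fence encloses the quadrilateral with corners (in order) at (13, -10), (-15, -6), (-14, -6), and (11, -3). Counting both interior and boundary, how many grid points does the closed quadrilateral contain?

97

The shoelace formula gives twice the area as |(13·(-6) − (-15)·(-10)) + ((-15)·(-6) − (-14)·(-6)) + ((-14)·(-3) − 11·(-6)) + (11·(-10) − 13·(-3))| = 185, so the area is 92.5.
Summing gcd(|Δx|,|Δy|) over the edges gives the boundary count: gcd(28,4) + gcd(1,0) + gcd(25,3) + gcd(2,7) = 4+1+1+1 = 7.
Pick's theorem gives I = A − B/2 + 1 = 92.5 − 7/2 + 1 = 90, so the closed region contains I + B = 90 + 7 = 97 lattice points.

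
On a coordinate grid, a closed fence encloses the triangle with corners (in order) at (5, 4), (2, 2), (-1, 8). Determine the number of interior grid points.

10

Using the shoelace formula, 2A = |(5·2 − 2·4) + (2·8 − (-1)·2) + ((-1)·4 − 5·8)| = 24, so the area is 12.
Along each edge there are gcd(|Δx|,|Δy|)+1 lattice points, so counting each shared vertex once the boundary has gcd(3,2) + gcd(3,6) + gcd(6,4) = 1+3+2 = 6.
By Pick's theorem A = I + B/2 − 1, so I = 12 − 6/2 + 1 = 10.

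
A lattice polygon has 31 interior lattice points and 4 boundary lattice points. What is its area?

Pick's theorem states A = I + B/2 − 1, so A = 31 + 4/2 − 1 = 32.

32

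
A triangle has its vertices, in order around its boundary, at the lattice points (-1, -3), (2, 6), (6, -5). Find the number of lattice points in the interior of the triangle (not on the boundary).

33

Using the shoelace formula, 2A = |((-1)·6 − 2·(-3)) + (2·(-5) − 6·6) + (6·(-3) − (-1)·(-5))| = 69, so the area is 69/2.
Along each edge there are gcd(|Δx|,|Δy|)+1 lattice points, so counting each shared vertex once the boundary has gcd(3,9) + gcd(4,11) + gcd(7,2) = 3+1+1 = 5.
Pick's theorem gives I = A − B/2 + 1 = 69/2 − 5/2 + 1 = 33.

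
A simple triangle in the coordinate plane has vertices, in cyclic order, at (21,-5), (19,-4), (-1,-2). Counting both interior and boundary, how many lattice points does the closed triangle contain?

11

The shoelace formula gives twice the area as |(21·(-4) − 19·(-5)) + (19·(-2) − (-1)·(-4)) + ((-1)·(-5) − 21·(-2))| = 16, so the area is 8.
Summing gcd(|Δx|,|Δy|) over the edges gives the boundary count: gcd(2,1) + gcd(20,2) + gcd(22,3) = 1+2+1 = 4.
Pick's theorem gives I = A − B/2 + 1 = 8 − 4/2 + 1 = 7, so the closed region contains I + B = 7 + 4 = 11 lattice points.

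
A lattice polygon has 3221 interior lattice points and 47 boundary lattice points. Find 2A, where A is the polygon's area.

6487

Pick's theorem states A = I + B/2 − 1, so A = 3221 + 47/2 − 1 = 6487/2.
Hence 2A = 6487.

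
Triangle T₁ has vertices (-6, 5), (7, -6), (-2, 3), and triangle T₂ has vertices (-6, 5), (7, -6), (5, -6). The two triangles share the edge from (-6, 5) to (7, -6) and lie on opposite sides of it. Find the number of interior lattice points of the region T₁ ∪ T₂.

9

The union is the simple quadrilateral with vertices (-6, 5), (-2, 3), (7, -6), (5, -6) in order.
Using the shoelace formula, 2A = |((-6)·3 − (-2)·5) + ((-2)·(-6) − 7·3) + (7·(-6) − 5·(-6)) + (5·5 − (-6)·(-6))| = 40, so the area is 20.
The number of boundary lattice points is Σ gcd(|Δx|,|Δy|) = gcd(4,2) + gcd(9,9) + gcd(2,0) + gcd(11,11) = 2+9+2+11 = 24.
By Pick's theorem I = A − B/2 + 1 = 20 − 24/2 + 1 = 9.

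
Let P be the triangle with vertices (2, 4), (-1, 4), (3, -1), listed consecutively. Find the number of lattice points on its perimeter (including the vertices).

Summing gcd(|Δx|,|Δy|) over the edges gives the boundary count: gcd(3,0) + gcd(4,5) + gcd(1,5) = 3+1+1 = 5.

5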